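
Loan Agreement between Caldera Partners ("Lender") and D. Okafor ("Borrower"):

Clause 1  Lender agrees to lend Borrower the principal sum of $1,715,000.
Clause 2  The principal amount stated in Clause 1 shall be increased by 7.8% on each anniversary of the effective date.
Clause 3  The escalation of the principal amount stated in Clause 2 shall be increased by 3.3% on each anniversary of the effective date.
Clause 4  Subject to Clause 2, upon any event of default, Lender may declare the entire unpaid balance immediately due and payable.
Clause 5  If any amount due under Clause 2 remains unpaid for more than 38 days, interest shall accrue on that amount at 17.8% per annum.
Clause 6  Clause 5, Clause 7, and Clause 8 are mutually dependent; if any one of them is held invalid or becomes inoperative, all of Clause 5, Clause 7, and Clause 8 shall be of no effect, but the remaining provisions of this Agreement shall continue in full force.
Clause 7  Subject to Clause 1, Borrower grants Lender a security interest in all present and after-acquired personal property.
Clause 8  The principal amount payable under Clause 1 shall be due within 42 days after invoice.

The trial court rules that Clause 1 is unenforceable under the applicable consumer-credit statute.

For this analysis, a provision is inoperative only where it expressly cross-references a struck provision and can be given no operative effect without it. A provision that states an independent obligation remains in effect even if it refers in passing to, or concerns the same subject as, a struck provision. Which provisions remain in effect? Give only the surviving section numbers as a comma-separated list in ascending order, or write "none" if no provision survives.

Clause 1 is struck. Clause 2 operates only by reference to Clause 1, so it falls with Clause 1. Clause 8 does nothing except set the payment deadline for the principal amount by reference to Clause 1; with Clause 1 gone it has no independent effect and is inoperative. The whole of Clause 3 is the escalation of the escalation of the principal amount, defined by reference to Clause 2, so Clause 3 cannot stand once Clause 2 is removed. Clause 5 operates only by reference to Clause 2, so it falls with Clause 2. Although Clause 4 refers to Clause 2, its operative terms do not depend on Clause 2, so it remains in effect. Clause 6 declares Clause 5, Clause 7, and Clause 8 mutually dependent; since one of them has fallen, all of them are of no effect. That brings down Clause 7 as well. The remainder continues in force under Clause 6. The provisions still in force are Clause 4 and Clause 6.

4, 6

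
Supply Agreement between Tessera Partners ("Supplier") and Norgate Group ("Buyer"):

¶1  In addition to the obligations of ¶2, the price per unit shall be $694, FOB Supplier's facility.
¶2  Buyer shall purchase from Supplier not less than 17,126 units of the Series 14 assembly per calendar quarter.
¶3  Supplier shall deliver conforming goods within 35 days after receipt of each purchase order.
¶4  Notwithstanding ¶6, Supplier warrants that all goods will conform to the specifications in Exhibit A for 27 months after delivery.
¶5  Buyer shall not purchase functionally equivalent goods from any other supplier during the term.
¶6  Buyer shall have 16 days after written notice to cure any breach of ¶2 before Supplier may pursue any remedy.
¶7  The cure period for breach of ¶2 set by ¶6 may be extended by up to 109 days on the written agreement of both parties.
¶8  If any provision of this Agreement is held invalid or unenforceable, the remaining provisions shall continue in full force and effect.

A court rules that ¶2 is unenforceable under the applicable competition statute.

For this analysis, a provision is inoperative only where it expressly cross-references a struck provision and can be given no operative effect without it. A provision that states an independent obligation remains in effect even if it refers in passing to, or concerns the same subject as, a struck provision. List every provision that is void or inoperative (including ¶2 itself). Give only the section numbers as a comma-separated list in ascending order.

2, 6, 7

¶2 is struck. The only function of ¶6 is the cure period for breach of ¶2, so it cannot stand once ¶2 is removed. The whole of ¶7 is the extension of the cure period for breach of ¶2, defined by reference to ¶6, so ¶7 cannot stand once ¶6 is removed. ¶1 mentions ¶2 but its own obligation stands independently of ¶2, so ¶1 is not affected. Although ¶4 refers to ¶6, its operative terms do not depend on ¶6, so it remains in effect. Under the severability clause in ¶8, the remaining provisions continue in force. ¶1, ¶3, ¶4, ¶5, and ¶8 remain in effect.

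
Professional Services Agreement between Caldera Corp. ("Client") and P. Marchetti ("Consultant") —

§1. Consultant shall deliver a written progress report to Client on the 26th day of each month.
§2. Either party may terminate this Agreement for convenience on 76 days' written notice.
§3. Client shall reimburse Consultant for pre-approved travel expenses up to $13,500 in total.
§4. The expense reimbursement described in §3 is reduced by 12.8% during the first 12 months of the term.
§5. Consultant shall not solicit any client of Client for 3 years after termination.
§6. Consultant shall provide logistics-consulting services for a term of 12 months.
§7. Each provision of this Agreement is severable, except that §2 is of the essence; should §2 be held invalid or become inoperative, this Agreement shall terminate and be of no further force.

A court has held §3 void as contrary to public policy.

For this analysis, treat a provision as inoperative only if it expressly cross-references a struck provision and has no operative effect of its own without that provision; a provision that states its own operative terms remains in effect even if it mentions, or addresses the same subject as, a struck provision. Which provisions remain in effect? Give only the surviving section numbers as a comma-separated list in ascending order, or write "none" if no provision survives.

1, 2, 5, 6, 7

§3 is struck. §4 operates only by reference to §3, so it falls with §3. §7 makes §2 an essential term, but §2 is unaffected, so the severability proviso in §7 preserves the remaining provisions. That leaves §1, §2, §5, §6, and §7 in effect.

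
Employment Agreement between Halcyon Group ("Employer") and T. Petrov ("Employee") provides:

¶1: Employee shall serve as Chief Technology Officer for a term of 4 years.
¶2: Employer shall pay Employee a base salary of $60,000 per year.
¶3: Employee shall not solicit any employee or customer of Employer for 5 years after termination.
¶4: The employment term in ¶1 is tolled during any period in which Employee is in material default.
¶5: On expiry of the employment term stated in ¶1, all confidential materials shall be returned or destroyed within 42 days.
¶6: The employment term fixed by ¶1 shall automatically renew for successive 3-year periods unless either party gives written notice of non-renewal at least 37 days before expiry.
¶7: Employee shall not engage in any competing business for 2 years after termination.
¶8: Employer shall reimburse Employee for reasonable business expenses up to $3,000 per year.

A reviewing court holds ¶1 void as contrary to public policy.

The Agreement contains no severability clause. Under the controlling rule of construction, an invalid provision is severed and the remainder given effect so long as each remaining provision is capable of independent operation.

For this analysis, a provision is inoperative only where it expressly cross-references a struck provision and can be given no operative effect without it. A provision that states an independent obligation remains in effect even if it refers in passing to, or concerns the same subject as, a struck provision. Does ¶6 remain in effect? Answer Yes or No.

No

¶1 is struck. ¶4 operates only by reference to ¶1, so it falls with ¶1. ¶5 merely fixes the return obligation tied to ¶1; with ¶1 gone it has nothing to operate on and falls away. ¶6 does nothing except set the renewal of the employment term by reference to ¶1; with ¶1 gone it has no independent effect and is inoperative. With no severability clause, the stated default rule severs what cannot stand and enforces each remaining provision that can operate on its own. The provisions still in force are ¶2, ¶3, ¶7, and ¶8. ¶6 is among the inoperative provisions, so the answer is no.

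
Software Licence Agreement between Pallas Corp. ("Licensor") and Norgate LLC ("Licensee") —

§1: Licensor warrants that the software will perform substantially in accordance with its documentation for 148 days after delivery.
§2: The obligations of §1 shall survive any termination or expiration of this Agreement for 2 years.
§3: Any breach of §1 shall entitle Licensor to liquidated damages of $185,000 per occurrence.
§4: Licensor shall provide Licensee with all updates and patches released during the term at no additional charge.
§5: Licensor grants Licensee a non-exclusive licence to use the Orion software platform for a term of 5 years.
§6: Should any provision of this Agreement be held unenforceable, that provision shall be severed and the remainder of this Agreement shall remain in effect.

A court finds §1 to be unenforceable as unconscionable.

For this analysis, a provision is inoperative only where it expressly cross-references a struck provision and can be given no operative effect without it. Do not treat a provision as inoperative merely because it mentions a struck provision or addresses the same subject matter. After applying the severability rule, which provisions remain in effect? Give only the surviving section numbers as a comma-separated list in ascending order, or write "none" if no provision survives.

§1 is struck. §2 has no operative effect of its own apart from §1 and is therefore inoperative. The whole of §3 is the liquidated-damages amount, defined by reference to §1, so §3 cannot stand once §1 is removed. Under the severability clause in §6, the remaining provisions continue in force. §4, §5, and §6 remain in effect.

4, 5, 6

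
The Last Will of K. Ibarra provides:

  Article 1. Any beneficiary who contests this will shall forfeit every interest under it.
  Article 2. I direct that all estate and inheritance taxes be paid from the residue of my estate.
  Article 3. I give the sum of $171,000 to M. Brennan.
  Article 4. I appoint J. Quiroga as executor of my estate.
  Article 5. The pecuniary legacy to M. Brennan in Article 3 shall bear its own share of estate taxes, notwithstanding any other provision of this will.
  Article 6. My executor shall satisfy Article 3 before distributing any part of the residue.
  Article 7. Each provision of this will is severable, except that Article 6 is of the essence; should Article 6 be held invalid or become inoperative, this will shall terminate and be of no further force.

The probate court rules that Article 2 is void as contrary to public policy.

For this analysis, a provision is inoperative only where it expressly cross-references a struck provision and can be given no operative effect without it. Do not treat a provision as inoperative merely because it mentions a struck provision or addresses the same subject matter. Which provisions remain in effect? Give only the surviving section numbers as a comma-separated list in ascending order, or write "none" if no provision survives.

1, 3, 4, 5, 6, 7

Article 2 is struck. No other provision's operative terms depend on Article 2. Article 7 makes Article 6 an essential term, but Article 6 is unaffected, so the severability proviso in Article 7 preserves the remaining provisions. That leaves Article 1, Article 3, Article 4, Article 5, Article 6, and Article 7 in effect.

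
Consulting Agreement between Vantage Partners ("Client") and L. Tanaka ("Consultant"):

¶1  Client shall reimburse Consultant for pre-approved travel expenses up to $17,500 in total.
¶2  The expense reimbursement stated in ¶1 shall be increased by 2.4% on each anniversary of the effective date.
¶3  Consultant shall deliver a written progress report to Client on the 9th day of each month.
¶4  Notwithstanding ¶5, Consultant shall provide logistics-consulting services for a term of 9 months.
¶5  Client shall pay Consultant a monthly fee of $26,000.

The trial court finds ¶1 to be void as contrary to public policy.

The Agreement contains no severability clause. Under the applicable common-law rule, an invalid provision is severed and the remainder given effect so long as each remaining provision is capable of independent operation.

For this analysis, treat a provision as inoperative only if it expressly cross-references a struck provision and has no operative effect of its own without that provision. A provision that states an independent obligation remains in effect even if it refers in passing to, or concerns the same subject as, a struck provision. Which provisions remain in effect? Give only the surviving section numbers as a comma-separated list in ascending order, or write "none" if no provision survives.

¶1 is struck. ¶2 has no operative effect of its own apart from ¶1 and is therefore inoperative. Under the stated default rule, only provisions that cannot operate independently fall away; the rest are enforced. That leaves ¶3, ¶4, and ¶5 in effect.

3, 4, 5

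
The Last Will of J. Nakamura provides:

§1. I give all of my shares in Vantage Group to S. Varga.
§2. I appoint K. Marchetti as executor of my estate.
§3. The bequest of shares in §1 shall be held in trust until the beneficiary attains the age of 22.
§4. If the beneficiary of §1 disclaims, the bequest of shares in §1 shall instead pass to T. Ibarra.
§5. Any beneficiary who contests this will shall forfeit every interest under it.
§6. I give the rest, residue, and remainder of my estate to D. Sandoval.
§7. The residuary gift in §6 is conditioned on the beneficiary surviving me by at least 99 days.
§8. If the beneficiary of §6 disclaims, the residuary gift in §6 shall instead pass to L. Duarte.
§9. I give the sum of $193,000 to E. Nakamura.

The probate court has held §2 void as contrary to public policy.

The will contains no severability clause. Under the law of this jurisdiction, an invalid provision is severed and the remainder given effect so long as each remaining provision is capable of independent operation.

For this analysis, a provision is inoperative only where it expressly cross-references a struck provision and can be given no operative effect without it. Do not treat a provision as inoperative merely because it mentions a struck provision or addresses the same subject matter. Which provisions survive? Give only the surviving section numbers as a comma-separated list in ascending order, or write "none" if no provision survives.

1, 3, 4, 5, 6, 7, 8, 9

§2 is struck. Nothing else in the will is defined by reference to §2. With no severability clause, the stated default rule severs what cannot stand and enforces each remaining provision that can operate on its own. The provisions still in force are §1, §3, §4, §5, §6, §7, §8, and §9.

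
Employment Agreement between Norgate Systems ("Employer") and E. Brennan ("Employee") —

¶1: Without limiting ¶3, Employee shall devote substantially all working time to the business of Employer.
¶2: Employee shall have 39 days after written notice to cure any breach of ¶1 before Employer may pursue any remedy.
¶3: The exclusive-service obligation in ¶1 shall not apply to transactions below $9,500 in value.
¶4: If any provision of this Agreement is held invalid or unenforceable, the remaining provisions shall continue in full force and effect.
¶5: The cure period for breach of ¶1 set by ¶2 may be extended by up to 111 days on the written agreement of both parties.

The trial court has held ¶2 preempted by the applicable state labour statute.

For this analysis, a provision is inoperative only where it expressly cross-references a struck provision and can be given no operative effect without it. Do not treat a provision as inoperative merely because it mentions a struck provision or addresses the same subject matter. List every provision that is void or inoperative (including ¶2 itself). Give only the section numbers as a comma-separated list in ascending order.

2, 5

¶2 is struck. The whole of ¶5 is the extension of the cure period for breach of ¶1, defined by reference to ¶2, so ¶5 cannot stand once ¶2 is removed. Under the severability clause in ¶4, the remaining provisions continue in force. The provisions still in force are ¶1, ¶3, and ¶4.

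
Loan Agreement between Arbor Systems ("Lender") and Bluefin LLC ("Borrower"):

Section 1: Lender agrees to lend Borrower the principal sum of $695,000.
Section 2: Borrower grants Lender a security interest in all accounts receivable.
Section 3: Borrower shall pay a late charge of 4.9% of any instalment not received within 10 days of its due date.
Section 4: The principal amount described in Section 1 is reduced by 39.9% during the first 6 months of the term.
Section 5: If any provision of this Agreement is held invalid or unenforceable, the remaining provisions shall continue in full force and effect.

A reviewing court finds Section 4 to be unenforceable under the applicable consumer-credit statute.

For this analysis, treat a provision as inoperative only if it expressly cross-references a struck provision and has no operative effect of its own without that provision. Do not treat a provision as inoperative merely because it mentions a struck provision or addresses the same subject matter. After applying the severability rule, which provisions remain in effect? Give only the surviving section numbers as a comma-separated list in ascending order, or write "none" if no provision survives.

1, 2, 3, 5

Section 4 is struck. Nothing else in the Agreement is defined by reference to Section 4. Section 5 is a severability clause and preserves every provision that can still be given independent effect. That leaves Section 1, Section 2, Section 3, and Section 5 in effect.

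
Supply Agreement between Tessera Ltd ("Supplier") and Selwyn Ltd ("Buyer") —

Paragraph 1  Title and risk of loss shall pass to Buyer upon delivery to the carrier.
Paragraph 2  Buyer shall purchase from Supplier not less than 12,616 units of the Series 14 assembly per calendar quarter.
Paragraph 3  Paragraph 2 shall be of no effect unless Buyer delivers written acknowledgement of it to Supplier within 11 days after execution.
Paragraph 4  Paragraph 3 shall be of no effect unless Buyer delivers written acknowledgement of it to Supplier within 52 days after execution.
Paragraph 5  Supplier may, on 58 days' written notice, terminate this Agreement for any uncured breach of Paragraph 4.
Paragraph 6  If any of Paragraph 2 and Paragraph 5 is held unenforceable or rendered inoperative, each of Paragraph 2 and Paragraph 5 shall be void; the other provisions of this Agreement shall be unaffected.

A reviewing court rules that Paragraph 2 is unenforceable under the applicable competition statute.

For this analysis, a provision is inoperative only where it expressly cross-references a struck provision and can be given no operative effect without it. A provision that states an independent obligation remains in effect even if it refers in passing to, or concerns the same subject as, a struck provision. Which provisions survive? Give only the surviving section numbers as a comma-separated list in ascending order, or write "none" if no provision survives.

1, 6

Paragraph 2 is struck. Paragraph 3 has no operative effect of its own apart from Paragraph 2 and is therefore inoperative. Paragraph 4 operates only by reference to Paragraph 3, so it falls with Paragraph 3. Paragraph 5 has no operative effect of its own apart from Paragraph 4 and is therefore inoperative. Paragraph 6 declares Paragraph 2 and Paragraph 5 mutually dependent; since one of them has fallen, all of them are of no effect. The remainder continues in force under Paragraph 6. That leaves Paragraph 1 and Paragraph 6 in effect.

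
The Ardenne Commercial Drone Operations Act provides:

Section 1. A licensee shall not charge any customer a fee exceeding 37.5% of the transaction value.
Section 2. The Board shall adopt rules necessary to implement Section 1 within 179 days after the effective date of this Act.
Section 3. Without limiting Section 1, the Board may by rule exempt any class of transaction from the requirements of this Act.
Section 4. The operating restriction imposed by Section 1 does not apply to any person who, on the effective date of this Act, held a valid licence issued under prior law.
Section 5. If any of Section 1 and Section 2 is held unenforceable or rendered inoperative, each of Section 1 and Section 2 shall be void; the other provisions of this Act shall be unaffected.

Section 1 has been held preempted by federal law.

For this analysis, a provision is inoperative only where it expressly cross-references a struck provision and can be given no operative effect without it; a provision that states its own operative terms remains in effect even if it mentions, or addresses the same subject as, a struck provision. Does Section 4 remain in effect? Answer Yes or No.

Section 1 is struck. Section 2 merely fixes the rulemaking mandate for Section 1; with Section 1 gone it has nothing to operate on and falls away. Section 4 has no operative effect of its own apart from Section 1 and is therefore inoperative. Although Section 3 refers to Section 1, its operative terms do not depend on Section 1, so it remains in effect. Section 5 declares Section 1 and Section 2 mutually dependent; since one of them has fallen, all of them are of no effect. The remainder continues in force under Section 5. That leaves Section 3 and Section 5 in effect. Section 4 is among the inoperative provisions, so the answer is no.

No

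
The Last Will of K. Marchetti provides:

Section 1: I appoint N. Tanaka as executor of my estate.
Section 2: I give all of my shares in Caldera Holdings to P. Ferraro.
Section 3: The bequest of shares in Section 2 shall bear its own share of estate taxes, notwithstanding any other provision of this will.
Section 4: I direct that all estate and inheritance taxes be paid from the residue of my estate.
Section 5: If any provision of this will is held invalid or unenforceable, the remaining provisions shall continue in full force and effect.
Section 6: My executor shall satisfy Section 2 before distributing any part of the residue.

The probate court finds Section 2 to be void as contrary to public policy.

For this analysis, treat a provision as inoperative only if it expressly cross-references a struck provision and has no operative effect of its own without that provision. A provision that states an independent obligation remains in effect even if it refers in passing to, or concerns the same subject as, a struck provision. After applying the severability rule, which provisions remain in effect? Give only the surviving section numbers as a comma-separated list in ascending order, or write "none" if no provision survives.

1, 4, 5

Section 2 is struck. Section 3 operates only by reference to Section 2, so it falls with Section 2. Section 6 merely fixes the priority direction for Section 2; with Section 2 gone it has nothing to operate on and falls away. Section 5 is a severability clause and preserves every provision that can still be given independent effect. The provisions still in force are Section 1, Section 4, and Section 5.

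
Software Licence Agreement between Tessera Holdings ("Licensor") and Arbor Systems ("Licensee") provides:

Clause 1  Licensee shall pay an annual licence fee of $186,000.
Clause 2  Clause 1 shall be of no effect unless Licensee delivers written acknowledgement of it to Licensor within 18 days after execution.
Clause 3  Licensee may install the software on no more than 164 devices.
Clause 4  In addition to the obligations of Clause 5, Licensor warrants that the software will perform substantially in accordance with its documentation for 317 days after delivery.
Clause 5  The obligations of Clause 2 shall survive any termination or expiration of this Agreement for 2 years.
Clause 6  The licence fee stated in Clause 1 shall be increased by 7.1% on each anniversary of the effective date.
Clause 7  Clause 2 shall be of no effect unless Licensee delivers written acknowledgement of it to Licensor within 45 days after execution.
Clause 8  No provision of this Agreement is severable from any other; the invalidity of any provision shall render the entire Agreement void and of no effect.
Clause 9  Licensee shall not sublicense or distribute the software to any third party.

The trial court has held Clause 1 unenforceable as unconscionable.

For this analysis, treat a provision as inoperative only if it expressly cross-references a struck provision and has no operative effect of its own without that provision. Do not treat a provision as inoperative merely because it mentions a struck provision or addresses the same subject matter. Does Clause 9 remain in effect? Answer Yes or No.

No

Clause 1 is struck. The only function of Clause 2 is the acknowledgement condition for Clause 1, so it cannot stand once Clause 1 is removed. Clause 6 operates only by reference to Clause 1, so it falls with Clause 1. Clause 5 operates only by reference to Clause 2, so it falls with Clause 2. Clause 7 operates only by reference to Clause 2, so it falls with Clause 2. Clause 8 provides that the Agreement is not severable, so the invalidity of any one provision voids the entire Agreement. No provision of the Agreement survives. Clause 9 is among the inoperative provisions, so the answer is no.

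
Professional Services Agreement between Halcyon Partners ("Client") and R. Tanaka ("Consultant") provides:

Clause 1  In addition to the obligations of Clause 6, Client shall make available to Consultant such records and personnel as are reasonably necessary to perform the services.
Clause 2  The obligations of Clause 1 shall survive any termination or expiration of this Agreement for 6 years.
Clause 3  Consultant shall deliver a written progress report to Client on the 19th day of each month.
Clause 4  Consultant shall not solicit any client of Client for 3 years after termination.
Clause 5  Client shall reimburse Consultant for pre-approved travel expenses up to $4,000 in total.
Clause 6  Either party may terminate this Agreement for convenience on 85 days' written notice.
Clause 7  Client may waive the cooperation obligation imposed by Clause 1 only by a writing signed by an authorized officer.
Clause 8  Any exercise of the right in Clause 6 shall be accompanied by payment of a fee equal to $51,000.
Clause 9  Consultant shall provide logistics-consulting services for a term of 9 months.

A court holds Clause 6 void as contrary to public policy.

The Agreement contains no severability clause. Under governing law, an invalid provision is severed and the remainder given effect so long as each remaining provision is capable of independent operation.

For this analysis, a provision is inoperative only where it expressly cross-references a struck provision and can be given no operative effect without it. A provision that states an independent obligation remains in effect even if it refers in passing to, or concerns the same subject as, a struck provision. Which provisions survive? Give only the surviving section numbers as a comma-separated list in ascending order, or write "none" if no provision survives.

Clause 6 is struck. The only function of Clause 8 is the exercise fee for Clause 6, so it cannot stand once Clause 6 is removed. Clause 1 mentions Clause 6 but its own obligation stands independently of Clause 6, so Clause 1 is not affected. With no severability clause, the stated default rule severs what cannot stand and enforces each remaining provision that can operate on its own. That leaves Clause 1, Clause 2, Clause 3, Clause 4, Clause 5, Clause 7, and Clause 9 in effect.

1, 2, 3, 4, 5, 7, 9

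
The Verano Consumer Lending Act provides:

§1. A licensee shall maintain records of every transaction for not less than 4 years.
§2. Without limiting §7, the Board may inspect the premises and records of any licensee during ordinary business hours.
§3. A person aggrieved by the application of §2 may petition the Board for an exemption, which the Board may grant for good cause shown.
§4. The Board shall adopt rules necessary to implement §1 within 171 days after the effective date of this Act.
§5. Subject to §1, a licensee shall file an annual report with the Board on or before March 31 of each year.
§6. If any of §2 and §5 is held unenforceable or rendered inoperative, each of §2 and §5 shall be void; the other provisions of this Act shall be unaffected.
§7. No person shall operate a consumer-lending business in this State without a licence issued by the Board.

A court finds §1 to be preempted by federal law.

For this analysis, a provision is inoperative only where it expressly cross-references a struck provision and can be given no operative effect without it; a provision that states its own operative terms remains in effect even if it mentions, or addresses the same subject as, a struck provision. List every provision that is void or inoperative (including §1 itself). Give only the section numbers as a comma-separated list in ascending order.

§1 is struck. §4 has no operative effect of its own apart from §1 and is therefore inoperative. Although §5 refers to §1, its operative terms do not depend on §1, so it remains in effect. §6 ties §2 and §5 together, but none of those is affected here; the remaining provisions continue in force under §6. That leaves §2, §3, §5, §6, and §7 in effect.

1, 4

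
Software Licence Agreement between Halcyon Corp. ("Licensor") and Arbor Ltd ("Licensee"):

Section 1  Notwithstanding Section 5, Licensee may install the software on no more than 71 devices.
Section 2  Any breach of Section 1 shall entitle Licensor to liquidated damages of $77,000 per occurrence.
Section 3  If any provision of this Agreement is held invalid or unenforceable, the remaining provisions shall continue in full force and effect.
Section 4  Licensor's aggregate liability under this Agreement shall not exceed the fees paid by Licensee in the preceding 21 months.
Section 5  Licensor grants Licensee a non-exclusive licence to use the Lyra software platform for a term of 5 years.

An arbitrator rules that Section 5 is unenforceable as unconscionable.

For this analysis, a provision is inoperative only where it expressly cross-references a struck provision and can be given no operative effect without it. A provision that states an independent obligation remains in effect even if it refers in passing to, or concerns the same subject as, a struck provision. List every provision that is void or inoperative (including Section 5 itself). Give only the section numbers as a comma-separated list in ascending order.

5

Section 5 is struck. Although Section 1 refers to Section 5, its operative terms do not depend on Section 5, so it remains in effect. No other provision's operative terms depend on Section 5. Under the severability clause in Section 3, the remaining provisions continue in force. The provisions still in force are Section 1, Section 2, Section 3, and Section 4.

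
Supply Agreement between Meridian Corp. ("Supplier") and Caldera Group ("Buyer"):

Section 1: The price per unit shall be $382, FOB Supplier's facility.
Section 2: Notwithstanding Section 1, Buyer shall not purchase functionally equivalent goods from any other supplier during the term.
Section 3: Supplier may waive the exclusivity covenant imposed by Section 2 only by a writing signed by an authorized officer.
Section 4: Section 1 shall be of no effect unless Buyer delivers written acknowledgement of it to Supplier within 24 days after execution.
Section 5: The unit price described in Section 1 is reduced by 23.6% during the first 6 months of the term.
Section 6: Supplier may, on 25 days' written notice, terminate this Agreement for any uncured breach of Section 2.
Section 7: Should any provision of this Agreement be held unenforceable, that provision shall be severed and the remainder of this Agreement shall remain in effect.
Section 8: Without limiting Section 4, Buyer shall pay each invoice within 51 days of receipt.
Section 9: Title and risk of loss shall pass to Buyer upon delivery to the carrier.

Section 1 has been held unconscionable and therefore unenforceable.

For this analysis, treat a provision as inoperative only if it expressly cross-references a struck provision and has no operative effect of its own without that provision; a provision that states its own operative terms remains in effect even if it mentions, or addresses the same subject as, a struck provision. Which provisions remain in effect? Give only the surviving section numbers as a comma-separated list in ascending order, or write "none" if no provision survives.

Section 1 is struck. Section 4 has no operative effect of its own apart from Section 1 and is therefore inoperative. The whole of Section 5 is the introductory reduction to the unit price, defined by reference to Section 1, so Section 5 cannot stand once Section 1 is removed. Section 8 mentions Section 4 but its own obligation stands independently of Section 4, so Section 8 is not affected. Although Section 2 refers to Section 1, its operative terms do not depend on Section 1, so it remains in effect. Section 7 is a severability clause and preserves every provision that can still be given independent effect. The provisions still in force are Section 2, Section 3, Section 6, Section 7, Section 8, and Section 9.

2, 3, 6, 7, 8, 9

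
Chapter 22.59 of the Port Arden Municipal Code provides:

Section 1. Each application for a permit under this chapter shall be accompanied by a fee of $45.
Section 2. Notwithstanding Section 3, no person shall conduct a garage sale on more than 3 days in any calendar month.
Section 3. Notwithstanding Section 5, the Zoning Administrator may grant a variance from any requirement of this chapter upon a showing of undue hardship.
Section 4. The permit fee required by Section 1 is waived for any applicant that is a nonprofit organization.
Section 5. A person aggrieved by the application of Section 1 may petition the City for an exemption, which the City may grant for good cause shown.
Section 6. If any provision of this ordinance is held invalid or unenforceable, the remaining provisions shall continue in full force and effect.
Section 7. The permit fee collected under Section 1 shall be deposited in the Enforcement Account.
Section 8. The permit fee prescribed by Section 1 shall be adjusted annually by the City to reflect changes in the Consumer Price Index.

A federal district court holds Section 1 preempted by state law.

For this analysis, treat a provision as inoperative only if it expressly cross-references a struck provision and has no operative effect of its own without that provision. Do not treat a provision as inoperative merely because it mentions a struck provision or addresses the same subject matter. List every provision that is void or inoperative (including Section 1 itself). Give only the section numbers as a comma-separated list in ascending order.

1, 4, 5, 7, 8

Section 1 is struck. Section 4 has no operative effect of its own apart from Section 1 and is therefore inoperative. Section 5 merely fixes the exemption procedure for Section 1; with Section 1 gone it has nothing to operate on and falls away. The whole of Section 7 is the disposition of the permit fee, defined by reference to Section 1, so Section 7 cannot stand once Section 1 is removed. Section 8 operates only by reference to Section 1, so it falls with Section 1. Although Section 3 refers to Section 5, its operative terms do not depend on Section 5, so it remains in effect. Under the severability clause in Section 6, the remaining provisions continue in force. Section 2, Section 3, and Section 6 remain in effect.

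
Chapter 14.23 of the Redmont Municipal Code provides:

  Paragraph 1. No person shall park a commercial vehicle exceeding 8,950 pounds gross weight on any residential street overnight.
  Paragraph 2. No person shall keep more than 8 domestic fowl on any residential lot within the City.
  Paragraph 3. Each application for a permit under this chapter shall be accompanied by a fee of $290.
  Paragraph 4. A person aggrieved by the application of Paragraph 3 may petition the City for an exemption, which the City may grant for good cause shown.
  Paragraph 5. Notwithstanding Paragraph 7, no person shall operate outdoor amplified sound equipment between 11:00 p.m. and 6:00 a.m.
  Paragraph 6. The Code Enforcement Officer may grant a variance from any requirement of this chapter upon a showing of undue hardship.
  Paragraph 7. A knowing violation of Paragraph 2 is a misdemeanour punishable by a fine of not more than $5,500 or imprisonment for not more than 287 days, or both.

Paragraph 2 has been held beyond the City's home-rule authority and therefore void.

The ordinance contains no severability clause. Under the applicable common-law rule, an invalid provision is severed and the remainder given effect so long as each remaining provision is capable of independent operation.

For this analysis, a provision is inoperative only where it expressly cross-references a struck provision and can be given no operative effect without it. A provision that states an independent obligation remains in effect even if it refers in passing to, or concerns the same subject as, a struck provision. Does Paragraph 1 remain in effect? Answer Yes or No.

Paragraph 2 is struck. Paragraph 7 merely fixes the criminal penalty for violating Paragraph 2; with Paragraph 2 gone it has nothing to operate on and falls away. Paragraph 5 mentions Paragraph 7 but its own obligation stands independently of Paragraph 7, so Paragraph 5 is not affected. With no severability clause, the stated default rule severs what cannot stand and enforces each remaining provision that can operate on its own. That leaves Paragraph 1, Paragraph 3, Paragraph 4, Paragraph 5, and Paragraph 6 in effect. Paragraph 1 is among the surviving provisions, so the answer is yes.

Yes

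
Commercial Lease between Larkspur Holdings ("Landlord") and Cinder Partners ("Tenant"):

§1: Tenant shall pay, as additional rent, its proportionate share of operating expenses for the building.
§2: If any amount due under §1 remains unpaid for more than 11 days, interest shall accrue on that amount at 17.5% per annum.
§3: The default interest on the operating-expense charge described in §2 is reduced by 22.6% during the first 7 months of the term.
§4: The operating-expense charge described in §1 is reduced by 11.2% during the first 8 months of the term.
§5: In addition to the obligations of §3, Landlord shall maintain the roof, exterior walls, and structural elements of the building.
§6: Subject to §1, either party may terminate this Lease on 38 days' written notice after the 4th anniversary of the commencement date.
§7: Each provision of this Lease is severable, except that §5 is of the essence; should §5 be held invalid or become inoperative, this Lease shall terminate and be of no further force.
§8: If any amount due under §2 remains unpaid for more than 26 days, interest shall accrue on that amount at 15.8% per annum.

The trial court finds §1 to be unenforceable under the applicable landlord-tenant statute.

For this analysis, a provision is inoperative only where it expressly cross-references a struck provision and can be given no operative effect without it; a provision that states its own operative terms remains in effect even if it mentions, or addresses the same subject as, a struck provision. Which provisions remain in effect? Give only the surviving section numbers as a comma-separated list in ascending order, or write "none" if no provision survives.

§1 is struck. §2 operates only by reference to §1, so it falls with §1. §4 operates only by reference to §1, so it falls with §1. §3 does nothing except set the introductory reduction to the default interest on the operating-expense charge by reference to §2; with §2 gone it has no independent effect and is inoperative. The whole of §8 is the default interest on the default interest on the operating-expense charge, defined by reference to §2, so §8 cannot stand once §2 is removed. §6 mentions §1 but its own obligation stands independently of §1, so §6 is not affected. Although §5 refers to §3, its operative terms do not depend on §3, so it remains in effect. §7 makes §5 an essential term, but §5 is unaffected, so the severability proviso in §7 preserves the remaining provisions. That leaves §5, §6, and §7 in effect.

5, 6, 7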